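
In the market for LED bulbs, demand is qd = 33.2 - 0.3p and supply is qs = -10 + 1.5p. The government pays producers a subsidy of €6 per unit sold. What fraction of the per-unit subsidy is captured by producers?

Pre-subsidy: 33.2 - 0.3p = -10 + 1.5p gives p* = 24, q* = 26.
With the subsidy, sellers receive ps = pb + 6 for each unit, where pb is the price buyers pay.
Supply in terms of pb becomes qs = -10 + 1.5(pb + 6) = -1 + 1.5pb. Setting this equal to demand: 33.2 - 0.3pb = -1 + 1.5pb, so pb = 19.
Sellers receive ps = 19 + 6 = 25; q' = 33.2 − 0.3·19 = 27.5.
Buyers' price falls by p* − pb = 24 − 19 = 5; sellers' price rises by ps − p* = 25 − 24 = 1.
So producers capture 1/6 = 1/6 of each unit of subsidy.

Producer share = 1/6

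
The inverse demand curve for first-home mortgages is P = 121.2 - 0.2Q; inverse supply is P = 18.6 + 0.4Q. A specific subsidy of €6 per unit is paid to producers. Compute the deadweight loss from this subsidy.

Pre-subsidy: 121.2 - 0.2Q = 18.6 + 0.4Q gives Q* = 171 and P* = 87.
With the subsidy, sellers receive Ps = Pb + 6 for each unit, where Pb is the price buyers pay.
On the curves, Pb = 121.2 - 0.2Q and Ps = 18.6 + 0.4Q; the wedge Ps − Pb = 6 gives 18.6 + 0.4Q − (121.2 - 0.2Q) = 6, so Q' = 181.
Then Pb = 121.2 − 0.2·181 = 85 and Ps = 18.6 + 0.4·181 = 91.
The subsidy expands output by 181 − 171 = 10 past the efficient level; on those units the gap between marginal cost and willingness to pay runs from 0 up to 6.
DWL = ½ × 6 × 10 = 30.

Deadweight loss = €30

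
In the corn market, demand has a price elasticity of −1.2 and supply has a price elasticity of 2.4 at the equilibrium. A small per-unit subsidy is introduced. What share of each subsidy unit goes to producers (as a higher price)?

Producer share = 1/3

For a small subsidy around the equilibrium, the benefit split depends on the relative slopes, which at a point are proportional to the elasticities.
Buyer share = εs/(εs + |εd|) = 2.4/(2.4 + 1.2) = 2/3; seller share = |εd|/(εs + |εd|) = 1/3.
So producers capture 1/3 of the subsidy.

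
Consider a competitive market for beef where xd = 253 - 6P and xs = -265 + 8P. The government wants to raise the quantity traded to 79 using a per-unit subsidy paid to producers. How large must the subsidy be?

Required subsidy s = 14 per unit

At x = 79, invert demand for the buyer price: Pb = (253 − 79)/6 = 29; invert supply for the seller price: Ps = (79 − (-265))/8 = 43.
The subsidy must fill the gap: s = Ps − Pb = 43 − 29 = 14.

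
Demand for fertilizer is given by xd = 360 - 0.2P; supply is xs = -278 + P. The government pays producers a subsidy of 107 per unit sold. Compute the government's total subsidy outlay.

Government cost = 29050.5

Pre-subsidy: 360 - 0.2P = -278 + P gives P* = 1595/3, x* = 761/3.
With the subsidy, sellers receive Ps = Pb + 107 for each unit, where Pb is the price buyers pay.
Supply in terms of Pb becomes xs = -278 + 1(Pb + 107) = -171 + Pb. Setting this equal to demand: 360 - 0.2Pb = -171 + Pb, so Pb = 442.5.
Sellers receive Ps = 442.5 + 107 = 549.5; x' = 360 − 0.2·442.5 = 271.5.
Government outlay = subsidy × quantity = 107 × 271.5 = 29050.5.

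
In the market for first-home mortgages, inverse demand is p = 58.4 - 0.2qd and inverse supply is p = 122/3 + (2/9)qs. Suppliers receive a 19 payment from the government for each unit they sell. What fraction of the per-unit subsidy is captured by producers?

Producer share = 10/19

Pre-subsidy: 58.4 - 0.2q = 122/3 + (2/9)q gives q* = 42 and p* = 50.
With the subsidy, sellers receive ps = pb + 19 for each unit, where pb is the price buyers pay.
On the curves, pb = 58.4 - 0.2q and ps = 122/3 + (2/9)q; the wedge ps − pb = 19 gives 122/3 + (2/9)q − (58.4 - 0.2q) = 19, so q' = 87.
Then pb = 58.4 − 0.2·87 = 41 and ps = 122/3 + (2/9)·87 = 60.
Buyers' price falls by p* − pb = 50 − 41 = 9; sellers' price rises by ps − p* = 60 − 50 = 10.
So producers capture 10/19 = 10/19 of each unit of subsidy.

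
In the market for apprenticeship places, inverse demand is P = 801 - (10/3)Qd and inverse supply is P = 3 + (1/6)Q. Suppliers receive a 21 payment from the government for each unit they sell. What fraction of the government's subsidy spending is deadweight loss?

DWL / government spending = 1/78

Pre-subsidy: 801 - (10/3)Q = 3 + (1/6)Q gives Q* = 228 and P* = 41.
With the subsidy, sellers receive Ps = Pb + 21 for each unit, where Pb is the price buyers pay.
On the curves, Pb = 801 - (10/3)Q and Ps = 3 + (1/6)Q; the wedge Ps − Pb = 21 gives 3 + (1/6)Q − (801 - (10/3)Q) = 21, so Q' = 234.
Then Pb = 801 − (10/3)·234 = 21 and Ps = 3 + (1/6)·234 = 42.
ΔCS = ½(228 + 234)(41 − 21) = 4620; ΔPS = ½(228 + 234)(42 − 41) = 231.
Government spending = 21 × 234 = 4914.
DWL = ½ × 21 × (234 − 228) = 63; fraction = 63 / 4914 = 1/78.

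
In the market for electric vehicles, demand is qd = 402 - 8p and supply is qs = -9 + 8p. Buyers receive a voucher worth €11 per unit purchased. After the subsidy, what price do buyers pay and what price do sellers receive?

Pre-subsidy: 402 - 8p = -9 + 8p gives p* = 25.6875, q* = 196.5.
With the rebate, buyers effectively pay pb = ps − 11, where ps is the price sellers receive.
Demand in terms of ps becomes qd = 402 − 8(ps − 11) = 490 - 8ps. Setting this equal to supply: 490 - 8ps = -9 + 8ps, so ps = 31.1875.
Buyers pay pb = 31.1875 − 11 = 20.1875; q' = -9 + 8·31.1875 = 240.5.

Buyers pay €20.1875; sellers receive €31.1875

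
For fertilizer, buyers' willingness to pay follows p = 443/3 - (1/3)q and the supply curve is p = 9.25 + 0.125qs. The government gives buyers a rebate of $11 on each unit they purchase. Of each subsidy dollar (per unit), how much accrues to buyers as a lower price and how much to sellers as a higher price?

Pre-subsidy: 443/3 - (1/3)q = 9.25 + 0.125q gives q* = 302 and p* = 47.
With the rebate, buyers effectively pay pb = ps − 11, where ps is the price sellers receive.
On the curves, pb = 443/3 - (1/3)q and ps = 9.25 + 0.125q; the wedge ps − pb = 11 gives 9.25 + 0.125q − (443/3 - (1/3)q) = 11, so q' = 326.
Then pb = 443/3 − (1/3)·326 = 39 and ps = 9.25 + 0.125·326 = 50.
Buyers' price falls by p* − pb = 47 − 39 = 8; sellers' price rises by ps − p* = 50 − 47 = 3.

Buyers gain $8 per unit; sellers gain $3 per unit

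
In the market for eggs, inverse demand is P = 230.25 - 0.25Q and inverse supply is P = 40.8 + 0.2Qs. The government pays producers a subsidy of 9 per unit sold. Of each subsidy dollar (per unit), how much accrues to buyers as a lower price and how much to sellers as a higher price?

Buyers gain 5 per unit; sellers gain 4 per unit

Pre-subsidy: 230.25 - 0.25Q = 40.8 + 0.2Q gives Q* = 421 and P* = 125.
With the subsidy, sellers receive Ps = Pb + 9 for each unit, where Pb is the price buyers pay.
On the curves, Pb = 230.25 - 0.25Q and Ps = 40.8 + 0.2Q; the wedge Ps − Pb = 9 gives 40.8 + 0.2Q − (230.25 - 0.25Q) = 9, so Q' = 441.
Then Pb = 230.25 − 0.25·441 = 120 and Ps = 40.8 + 0.2·441 = 129.
Buyers' price falls by P* − Pb = 125 − 120 = 5; sellers' price rises by Ps − P* = 129 − 125 = 4.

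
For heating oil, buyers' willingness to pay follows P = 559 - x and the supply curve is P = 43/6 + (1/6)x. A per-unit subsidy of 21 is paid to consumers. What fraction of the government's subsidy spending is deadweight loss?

DWL / government spending = 9/491

Pre-subsidy: 559 - x = 43/6 + (1/6)x gives x* = 473 and P* = 86.
With the rebate, buyers effectively pay Pb = Ps − 21, where Ps is the price sellers receive.
On the curves, Pb = 559 - x and Ps = 43/6 + (1/6)x; the wedge Ps − Pb = 21 gives 43/6 + (1/6)x − (559 - x) = 21, so x' = 491.
Then Pb = 559 − 1·491 = 68 and Ps = 43/6 + (1/6)·491 = 89.
ΔCS = ½(473 + 491)(86 − 68) = 8676; ΔPS = ½(473 + 491)(89 − 86) = 1446.
Government spending = 21 × 491 = 10311.
DWL = ½ × 21 × (491 − 473) = 189; fraction = 189 / 10311 = 9/491.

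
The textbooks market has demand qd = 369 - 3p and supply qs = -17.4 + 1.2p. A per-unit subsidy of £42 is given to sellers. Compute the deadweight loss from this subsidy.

Pre-subsidy: 369 - 3p = -17.4 + 1.2p gives p* = 92, q* = 93.
With the subsidy, sellers receive ps = pb + 42 for each unit, where pb is the price buyers pay.
Supply in terms of pb becomes qs = -17.4 + 1.2(pb + 42) = 33 + 1.2pb. Setting this equal to demand: 369 - 3pb = 33 + 1.2pb, so pb = 80.
Sellers receive ps = 80 + 42 = 122; q' = 369 − 3·80 = 129.
The subsidy expands output by 129 − 93 = 36 past the efficient level; on those units the gap between marginal cost and willingness to pay runs from 0 up to 42.
DWL = ½ × 42 × 36 = 756.

Deadweight loss = £756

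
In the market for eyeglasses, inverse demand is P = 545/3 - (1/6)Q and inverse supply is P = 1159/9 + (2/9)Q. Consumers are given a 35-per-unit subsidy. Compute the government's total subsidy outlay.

Government cost = 7910

Pre-subsidy: 545/3 - (1/6)Q = 1159/9 + (2/9)Q gives Q* = 136 and P* = 159.
With the rebate, buyers effectively pay Pb = Ps − 35, where Ps is the price sellers receive.
On the curves, Pb = 545/3 - (1/6)Q and Ps = 1159/9 + (2/9)Q; the wedge Ps − Pb = 35 gives 1159/9 + (2/9)Q − (545/3 - (1/6)Q) = 35, so Q' = 226.
Then Pb = 545/3 − (1/6)·226 = 144 and Ps = 1159/9 + (2/9)·226 = 179.
Government outlay = subsidy × quantity = 35 × 226 = 7910.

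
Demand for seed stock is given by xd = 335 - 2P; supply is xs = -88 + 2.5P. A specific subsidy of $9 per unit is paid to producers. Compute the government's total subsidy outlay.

Government cost = $1413

Pre-subsidy: 335 - 2P = -88 + 2.5P gives P* = 94, x* = 147.
With the subsidy, sellers receive Ps = Pb + 9 for each unit, where Pb is the price buyers pay.
Supply in terms of Pb becomes xs = -88 + 2.5(Pb + 9) = -65.5 + 2.5Pb. Setting this equal to demand: 335 - 2Pb = -65.5 + 2.5Pb, so Pb = 89.
Sellers receive Ps = 89 + 9 = 98; x' = 335 − 2·89 = 157.
Government outlay = subsidy × quantity = 9 × 157 = 1413.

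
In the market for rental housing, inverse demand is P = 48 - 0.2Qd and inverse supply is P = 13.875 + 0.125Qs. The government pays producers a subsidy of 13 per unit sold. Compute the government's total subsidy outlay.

Government cost = 1885

Pre-subsidy: 48 - 0.2Q = 13.875 + 0.125Q gives Q* = 105 and P* = 27.
With the subsidy, sellers receive Ps = Pb + 13 for each unit, where Pb is the price buyers pay.
On the curves, Pb = 48 - 0.2Q and Ps = 13.875 + 0.125Q; the wedge Ps − Pb = 13 gives 13.875 + 0.125Q − (48 - 0.2Q) = 13, so Q' = 145.
Then Pb = 48 − 0.2·145 = 19 and Ps = 13.875 + 0.125·145 = 32.
Government outlay = subsidy × quantity = 13 × 145 = 1885.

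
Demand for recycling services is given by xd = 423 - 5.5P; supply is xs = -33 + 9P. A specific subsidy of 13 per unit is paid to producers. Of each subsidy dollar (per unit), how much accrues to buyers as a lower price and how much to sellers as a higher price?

Buyers gain 234/29 per unit; sellers gain 143/29 per unit

Pre-subsidy: 423 - 5.5P = -33 + 9P gives P* = 912/29, x* = 7251/29.
With the subsidy, sellers receive Ps = Pb + 13 for each unit, where Pb is the price buyers pay.
Supply in terms of Pb becomes xs = -33 + 9(Pb + 13) = 84 + 9Pb. Setting this equal to demand: 423 - 5.5Pb = 84 + 9Pb, so Pb = 678/29.
Sellers receive Ps = 678/29 + 13 = 1055/29; x' = 423 − 5.5·(678/29) = 8538/29.
Buyers' price falls by P* − Pb = 912/29 − 678/29 = 234/29; sellers' price rises by Ps − P* = 1055/29 − 912/29 = 143/29.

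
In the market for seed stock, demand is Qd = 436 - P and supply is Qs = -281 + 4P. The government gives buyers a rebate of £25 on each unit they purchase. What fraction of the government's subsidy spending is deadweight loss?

Pre-subsidy: 436 - P = -281 + 4P gives P* = 143.4, Q* = 292.6.
With the rebate, buyers effectively pay Pb = Ps − 25, where Ps is the price sellers receive.
Demand in terms of Ps becomes Qd = 436 − 1(Ps − 25) = 461 - Ps. Setting this equal to supply: 461 - Ps = -281 + 4Ps, so Ps = 148.4.
Buyers pay Pb = 148.4 − 25 = 123.4; Q' = -281 + 4·148.4 = 312.6.
ΔCS = ½(292.6 + 312.6)(143.4 − 123.4) = 6052; ΔPS = ½(292.6 + 312.6)(148.4 − 143.4) = 1513.
Government spending = 25 × 312.6 = 7815.
DWL = ½ × 25 × (312.6 − 292.6) = 250; fraction = 250 / 7815 = 50/1563.

DWL / government spending = 50/1563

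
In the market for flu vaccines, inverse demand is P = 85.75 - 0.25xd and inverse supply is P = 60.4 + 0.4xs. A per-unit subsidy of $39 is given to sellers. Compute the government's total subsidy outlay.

Government cost = $3861

Pre-subsidy: 85.75 - 0.25x = 60.4 + 0.4x gives x* = 39 and P* = 76.
With the subsidy, sellers receive Ps = Pb + 39 for each unit, where Pb is the price buyers pay.
On the curves, Pb = 85.75 - 0.25x and Ps = 60.4 + 0.4x; the wedge Ps − Pb = 39 gives 60.4 + 0.4x − (85.75 - 0.25x) = 39, so x' = 99.
Then Pb = 85.75 − 0.25·99 = 61 and Ps = 60.4 + 0.4·99 = 100.
Government outlay = subsidy × quantity = 39 × 99 = 3861.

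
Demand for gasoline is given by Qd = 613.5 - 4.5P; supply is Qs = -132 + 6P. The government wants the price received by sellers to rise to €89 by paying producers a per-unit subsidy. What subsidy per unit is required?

At a seller price of 89, quantity supplied is -132 + 6·89 = 402.
Buyers absorb 402 only when they pay Pb with 613.5 − 4.5·Pb = 402, i.e. Pb = 47.
s = Ps − Pb = 89 − 47 = 42.

Required subsidy s = €42 per unit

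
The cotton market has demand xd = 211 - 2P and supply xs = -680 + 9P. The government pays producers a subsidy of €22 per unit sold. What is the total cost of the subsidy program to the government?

Government cost = €1870

Pre-subsidy: 211 - 2P = -680 + 9P gives P* = 81, x* = 49.
With the subsidy, sellers receive Ps = Pb + 22 for each unit, where Pb is the price buyers pay.
Supply in terms of Pb becomes xs = -680 + 9(Pb + 22) = -482 + 9Pb. Setting this equal to demand: 211 - 2Pb = -482 + 9Pb, so Pb = 63.
Sellers receive Ps = 63 + 22 = 85; x' = 211 − 2·63 = 85.
Government outlay = subsidy × quantity = 22 × 85 = 1870.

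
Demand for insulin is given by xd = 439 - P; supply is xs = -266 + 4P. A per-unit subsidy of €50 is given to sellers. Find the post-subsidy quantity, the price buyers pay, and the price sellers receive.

Pre-subsidy: 439 - P = -266 + 4P gives P* = 141, x* = 298.
With the subsidy, sellers receive Ps = Pb + 50 for each unit, where Pb is the price buyers pay.
Supply in terms of Pb becomes xs = -266 + 4(Pb + 50) = -66 + 4Pb. Setting this equal to demand: 439 - Pb = -66 + 4Pb, so Pb = 101.
Sellers receive Ps = 101 + 50 = 151; x' = 439 − 1·101 = 338.

x' = 338; buyers pay €101; sellers receive €151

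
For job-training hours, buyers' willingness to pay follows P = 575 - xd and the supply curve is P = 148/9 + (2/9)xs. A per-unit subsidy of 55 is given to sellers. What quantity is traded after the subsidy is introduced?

Pre-subsidy: 575 - x = 148/9 + (2/9)x gives x* = 457 and P* = 118.
With the subsidy, sellers receive Ps = Pb + 55 for each unit, where Pb is the price buyers pay.
On the curves, Pb = 575 - x and Ps = 148/9 + (2/9)x; the wedge Ps − Pb = 55 gives 148/9 + (2/9)x − (575 - x) = 55, so x' = 502.
Then Pb = 575 − 1·502 = 73 and Ps = 148/9 + (2/9)·502 = 128.

x' = 502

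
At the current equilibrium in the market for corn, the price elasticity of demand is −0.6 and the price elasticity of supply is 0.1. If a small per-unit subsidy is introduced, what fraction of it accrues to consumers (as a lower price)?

For a small subsidy around the equilibrium, the benefit split depends on the relative slopes, which at a point are proportional to the elasticities.
Buyer share = εs/(εs + |εd|) = 0.1/(0.1 + 0.6) = 1/7; seller share = |εd|/(εs + |εd|) = 6/7.

Consumer share = 1/7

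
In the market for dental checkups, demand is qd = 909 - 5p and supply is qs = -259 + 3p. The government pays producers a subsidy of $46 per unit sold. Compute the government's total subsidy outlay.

Government cost = $12201.5

Pre-subsidy: 909 - 5p = -259 + 3p gives p* = 146, q* = 179.
With the subsidy, sellers receive ps = pb + 46 for each unit, where pb is the price buyers pay.
Supply in terms of pb becomes qs = -259 + 3(pb + 46) = -121 + 3pb. Setting this equal to demand: 909 - 5pb = -121 + 3pb, so pb = 128.75.
Sellers receive ps = 128.75 + 46 = 174.75; q' = 909 − 5·128.75 = 265.25.
Government outlay = subsidy × quantity = 46 × 265.25 = 12201.5.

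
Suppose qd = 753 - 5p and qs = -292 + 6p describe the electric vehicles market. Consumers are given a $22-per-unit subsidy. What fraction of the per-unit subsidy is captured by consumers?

Pre-subsidy: 753 - 5p = -292 + 6p gives p* = 95, q* = 278.
With the rebate, buyers effectively pay pb = ps − 22, where ps is the price sellers receive.
Demand in terms of ps becomes qd = 753 − 5(ps − 22) = 863 - 5ps. Setting this equal to supply: 863 - 5ps = -292 + 6ps, so ps = 105.
Buyers pay pb = 105 − 22 = 83; q' = -292 + 6·105 = 338.
Buyers' price falls by p* − pb = 95 − 83 = 12; sellers' price rises by ps − p* = 105 − 95 = 10.
So consumers capture 12/22 = 6/11 of each unit of subsidy.

Consumer share = 6/11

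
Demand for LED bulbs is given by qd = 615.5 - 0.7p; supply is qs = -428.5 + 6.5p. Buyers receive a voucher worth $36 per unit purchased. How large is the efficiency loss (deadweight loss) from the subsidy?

Deadweight loss = $409.5

Pre-subsidy: 615.5 - 0.7p = -428.5 + 6.5p gives p* = 145, q* = 514.
With the rebate, buyers effectively pay pb = ps − 36, where ps is the price sellers receive.
Demand in terms of ps becomes qd = 615.5 − 0.7(ps − 36) = 640.7 - 0.7ps. Setting this equal to supply: 640.7 - 0.7ps = -428.5 + 6.5ps, so ps = 148.5.
Buyers pay pb = 148.5 − 36 = 112.5; q' = -428.5 + 6.5·148.5 = 536.75.
The subsidy expands output by 536.75 − 514 = 22.75 past the efficient level; on those units the gap between marginal cost and willingness to pay runs from 0 up to 36.
DWL = ½ × 36 × 22.75 = 409.5.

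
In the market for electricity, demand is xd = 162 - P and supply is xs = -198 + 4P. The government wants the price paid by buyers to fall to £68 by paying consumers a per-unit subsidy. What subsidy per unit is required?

Required subsidy s = £5 per unit

At a buyer price of 68, quantity demanded is 162 − 1·68 = 94.
Sellers supply 94 only when they receive Ps with -198 + 4·Ps = 94, i.e. Ps = 73.
s = Ps − Pb = 73 − 68 = 5.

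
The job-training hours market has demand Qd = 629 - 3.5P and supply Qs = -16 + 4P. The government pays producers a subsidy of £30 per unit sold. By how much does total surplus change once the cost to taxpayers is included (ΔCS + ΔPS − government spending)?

Pre-subsidy: 629 - 3.5P = -16 + 4P gives P* = 86, Q* = 328.
With the subsidy, sellers receive Ps = Pb + 30 for each unit, where Pb is the price buyers pay.
Supply in terms of Pb becomes Qs = -16 + 4(Pb + 30) = 104 + 4Pb. Setting this equal to demand: 629 - 3.5Pb = 104 + 4Pb, so Pb = 70.
Sellers receive Ps = 70 + 30 = 100; Q' = 629 − 3.5·70 = 384.
ΔCS = ½(328 + 384)(86 − 70) = 5696; ΔPS = ½(328 + 384)(100 − 86) = 4984.
Government spending = 30 × 384 = 11520.
Net change = 5696 + 4984 − 11520 = -840. The loss equals the DWL triangle ½·30·56.

Net change in total surplus = -£840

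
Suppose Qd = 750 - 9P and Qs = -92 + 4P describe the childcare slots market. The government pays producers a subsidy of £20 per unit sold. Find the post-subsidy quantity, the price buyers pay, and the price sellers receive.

Pre-subsidy: 750 - 9P = -92 + 4P gives P* = 842/13, Q* = 2172/13.
With the subsidy, sellers receive Ps = Pb + 20 for each unit, where Pb is the price buyers pay.
Supply in terms of Pb becomes Qs = -92 + 4(Pb + 20) = -12 + 4Pb. Setting this equal to demand: 750 - 9Pb = -12 + 4Pb, so Pb = 762/13.
Sellers receive Ps = 762/13 + 20 = 1022/13; Q' = 750 − 9·(762/13) = 2892/13.

Q' = 2892/13; buyers pay 762/13; sellers receive 1022/13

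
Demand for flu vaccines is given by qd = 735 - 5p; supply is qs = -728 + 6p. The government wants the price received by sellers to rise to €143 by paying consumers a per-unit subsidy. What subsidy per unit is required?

Required subsidy s = €22 per unit

At a seller price of 143, quantity supplied is -728 + 6·143 = 130.
Buyers absorb 130 only when they pay pb with 735 − 5·pb = 130, i.e. pb = 121.
s = ps − pb = 143 − 121 = 22.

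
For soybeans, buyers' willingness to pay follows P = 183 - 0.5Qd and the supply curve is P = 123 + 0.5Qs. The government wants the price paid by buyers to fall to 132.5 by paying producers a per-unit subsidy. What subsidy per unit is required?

Required subsidy s = 41 per unit

At a buyer price of 132.5, quantity demanded is 366 − 2·132.5 = 101.
Sellers supply 101 only when they receive Ps = 123 + 0.5·101 = 173.5.
s = Ps − Pb = 173.5 − 132.5 = 41.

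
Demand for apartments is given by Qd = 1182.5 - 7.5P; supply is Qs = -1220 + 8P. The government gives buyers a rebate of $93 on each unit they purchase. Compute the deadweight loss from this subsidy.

Deadweight loss = $16740

Pre-subsidy: 1182.5 - 7.5P = -1220 + 8P gives P* = 155, Q* = 20.
With the rebate, buyers effectively pay Pb = Ps − 93, where Ps is the price sellers receive.
Demand in terms of Ps becomes Qd = 1182.5 − 7.5(Ps − 93) = 1880 - 7.5Ps. Setting this equal to supply: 1880 - 7.5Ps = -1220 + 8Ps, so Ps = 200.
Buyers pay Pb = 200 − 93 = 107; Q' = -1220 + 8·200 = 380.
The subsidy expands output by 380 − 20 = 360 past the efficient level; on those units the gap between marginal cost and willingness to pay runs from 0 up to 93.
DWL = ½ × 93 × 360 = 16740.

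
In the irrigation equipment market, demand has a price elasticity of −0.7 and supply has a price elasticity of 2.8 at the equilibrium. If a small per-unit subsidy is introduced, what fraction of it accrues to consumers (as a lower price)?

For a small subsidy around the equilibrium, the benefit split depends on the relative slopes, which at a point are proportional to the elasticities.
Buyer share = εs/(εs + |εd|) = 2.8/(2.8 + 0.7) = 0.8; seller share = |εd|/(εs + |εd|) = 0.2.

Consumer share = 0.8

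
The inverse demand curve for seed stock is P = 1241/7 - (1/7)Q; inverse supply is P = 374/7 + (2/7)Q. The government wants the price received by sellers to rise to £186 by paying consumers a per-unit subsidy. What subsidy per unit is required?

At a seller price of 186, quantity supplied is -187 + 3.5·186 = 464.
Buyers absorb 464 only when they pay Pb = 1241/7 − (1/7)·464 = 111.
s = Ps − Pb = 186 − 111 = 75.

Required subsidy s = £75 per unit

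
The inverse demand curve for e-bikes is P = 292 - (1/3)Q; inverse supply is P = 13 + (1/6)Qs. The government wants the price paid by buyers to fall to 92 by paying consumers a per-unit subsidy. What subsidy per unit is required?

At a buyer price of 92, quantity demanded is 876 − 3·92 = 600.
Sellers supply 600 only when they receive Ps = 13 + (1/6)·600 = 113.
s = Ps − Pb = 113 − 92 = 21.

Required subsidy s = 21 per unit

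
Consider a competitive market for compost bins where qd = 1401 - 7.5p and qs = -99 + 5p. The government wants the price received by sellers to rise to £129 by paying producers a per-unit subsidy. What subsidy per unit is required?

Required subsidy s = £15 per unit

At a seller price of 129, quantity supplied is -99 + 5·129 = 546.
Buyers absorb 546 only when they pay pb with 1401 − 7.5·pb = 546, i.e. pb = 114.
s = ps − pb = 129 − 114 = 15.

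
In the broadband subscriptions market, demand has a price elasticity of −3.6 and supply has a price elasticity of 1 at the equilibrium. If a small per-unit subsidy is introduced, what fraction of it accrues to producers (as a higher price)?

Producer share = 18/23

For a small subsidy around the equilibrium, the benefit split depends on the relative slopes, which at a point are proportional to the elasticities.
Buyer share = εs/(εs + |εd|) = 1/(1 + 3.6) = 5/23; seller share = |εd|/(εs + |εd|) = 18/23.
So producers capture 18/23 of the subsidy.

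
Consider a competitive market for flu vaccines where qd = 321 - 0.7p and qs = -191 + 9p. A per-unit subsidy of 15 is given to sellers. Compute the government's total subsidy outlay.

Pre-subsidy: 321 - 0.7p = -191 + 9p gives p* = 5120/97, q* = 27553/97.
With the subsidy, sellers receive ps = pb + 15 for each unit, where pb is the price buyers pay.
Supply in terms of pb becomes qs = -191 + 9(pb + 15) = -56 + 9pb. Setting this equal to demand: 321 - 0.7pb = -56 + 9pb, so pb = 3770/97.
Sellers receive ps = 3770/97 + 15 = 5225/97; q' = 321 − 0.7·(3770/97) = 28498/97.
Government outlay = subsidy × quantity = 15 × 28498/97 = 427470/97.

Government cost = 427470/97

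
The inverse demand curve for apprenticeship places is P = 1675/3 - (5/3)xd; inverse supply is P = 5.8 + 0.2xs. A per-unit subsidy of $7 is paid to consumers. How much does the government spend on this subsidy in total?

Government cost = $2098.25

Pre-subsidy: 1675/3 - (5/3)x = 5.8 + 0.2x gives x* = 296 and P* = 65.
With the rebate, buyers effectively pay Pb = Ps − 7, where Ps is the price sellers receive.
On the curves, Pb = 1675/3 - (5/3)x and Ps = 5.8 + 0.2x; the wedge Ps − Pb = 7 gives 5.8 + 0.2x − (1675/3 - (5/3)x) = 7, so x' = 299.75.
Then Pb = 1675/3 − (5/3)·299.75 = 58.75 and Ps = 5.8 + 0.2·299.75 = 65.75.
Government outlay = subsidy × quantity = 7 × 299.75 = 2098.25.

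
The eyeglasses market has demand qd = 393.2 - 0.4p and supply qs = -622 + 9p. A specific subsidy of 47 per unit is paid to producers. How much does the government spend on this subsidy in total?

Government cost = 17296

Pre-subsidy: 393.2 - 0.4p = -622 + 9p gives p* = 108, q* = 350.
With the subsidy, sellers receive ps = pb + 47 for each unit, where pb is the price buyers pay.
Supply in terms of pb becomes qs = -622 + 9(pb + 47) = -199 + 9pb. Setting this equal to demand: 393.2 - 0.4pb = -199 + 9pb, so pb = 63.
Sellers receive ps = 63 + 47 = 110; q' = 393.2 − 0.4·63 = 368.
Government outlay = subsidy × quantity = 47 × 368 = 17296.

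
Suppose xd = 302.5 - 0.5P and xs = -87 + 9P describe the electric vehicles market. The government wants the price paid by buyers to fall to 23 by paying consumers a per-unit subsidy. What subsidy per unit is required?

Required subsidy s = 19 per unit

At a buyer price of 23, quantity demanded is 302.5 − 0.5·23 = 291.
Sellers supply 291 only when they receive Ps with -87 + 9·Ps = 291, i.e. Ps = 42.
s = Ps − Pb = 42 − 23 = 19.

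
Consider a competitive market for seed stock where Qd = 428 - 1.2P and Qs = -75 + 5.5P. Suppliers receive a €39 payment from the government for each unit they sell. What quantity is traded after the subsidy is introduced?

Q' = 25214/67

Pre-subsidy: 428 - 1.2P = -75 + 5.5P gives P* = 5030/67, Q* = 22640/67.
With the subsidy, sellers receive Ps = Pb + 39 for each unit, where Pb is the price buyers pay.
Supply in terms of Pb becomes Qs = -75 + 5.5(Pb + 39) = 139.5 + 5.5Pb. Setting this equal to demand: 428 - 1.2Pb = 139.5 + 5.5Pb, so Pb = 2885/67.
Sellers receive Ps = 2885/67 + 39 = 5498/67; Q' = 428 − 1.2·(2885/67) = 25214/67.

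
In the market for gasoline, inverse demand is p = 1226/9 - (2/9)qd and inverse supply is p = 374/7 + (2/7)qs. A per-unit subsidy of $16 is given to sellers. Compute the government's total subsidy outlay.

Pre-subsidy: 1226/9 - (2/9)q = 374/7 + (2/7)q gives q* = 163 and p* = 100.
With the subsidy, sellers receive ps = pb + 16 for each unit, where pb is the price buyers pay.
On the curves, pb = 1226/9 - (2/9)q and ps = 374/7 + (2/7)q; the wedge ps − pb = 16 gives 374/7 + (2/7)q − (1226/9 - (2/9)q) = 16, so q' = 194.5.
Then pb = 1226/9 − (2/9)·194.5 = 93 and ps = 374/7 + (2/7)·194.5 = 109.
Government outlay = subsidy × quantity = 16 × 194.5 = 3112.

Government cost = $3112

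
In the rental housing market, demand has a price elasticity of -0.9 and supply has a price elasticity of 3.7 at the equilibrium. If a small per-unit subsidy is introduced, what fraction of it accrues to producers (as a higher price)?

For a small subsidy around the equilibrium, the benefit split depends on the relative slopes, which at a point are proportional to the elasticities.
Buyer share = εs/(εs + |εd|) = 3.7/(3.7 + 0.9) = 37/46; seller share = |εd|/(εs + |εd|) = 9/46.
So producers capture 9/46 of the subsidy.

Producer share = 9/46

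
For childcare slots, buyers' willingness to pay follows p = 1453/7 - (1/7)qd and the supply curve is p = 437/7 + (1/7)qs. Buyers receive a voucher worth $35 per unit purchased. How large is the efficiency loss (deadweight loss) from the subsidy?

Pre-subsidy: 1453/7 - (1/7)q = 437/7 + (1/7)q gives q* = 508 and p* = 135.
With the rebate, buyers effectively pay pb = ps − 35, where ps is the price sellers receive.
On the curves, pb = 1453/7 - (1/7)q and ps = 437/7 + (1/7)q; the wedge ps − pb = 35 gives 437/7 + (1/7)q − (1453/7 - (1/7)q) = 35, so q' = 630.5.
Then pb = 1453/7 − (1/7)·630.5 = 117.5 and ps = 437/7 + (1/7)·630.5 = 152.5.
The subsidy expands output by 630.5 − 508 = 122.5 past the efficient level; on those units the gap between marginal cost and willingness to pay runs from 0 up to 35.
DWL = ½ × 35 × 122.5 = 2143.75.

Deadweight loss = $2143.75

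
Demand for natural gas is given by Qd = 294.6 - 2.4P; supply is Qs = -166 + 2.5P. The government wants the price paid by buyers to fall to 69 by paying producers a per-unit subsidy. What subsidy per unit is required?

Required subsidy s = 49 per unit

At a buyer price of 69, quantity demanded is 294.6 − 2.4·69 = 129.
Sellers supply 129 only when they receive Ps with -166 + 2.5·Ps = 129, i.e. Ps = 118.
s = Ps − Pb = 118 − 69 = 49.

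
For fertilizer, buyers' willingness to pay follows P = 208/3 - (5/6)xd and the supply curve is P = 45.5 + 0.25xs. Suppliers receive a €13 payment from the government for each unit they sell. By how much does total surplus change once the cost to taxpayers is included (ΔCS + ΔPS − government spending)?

Pre-subsidy: 208/3 - (5/6)x = 45.5 + 0.25x gives x* = 22 and P* = 51.
With the subsidy, sellers receive Ps = Pb + 13 for each unit, where Pb is the price buyers pay.
On the curves, Pb = 208/3 - (5/6)x and Ps = 45.5 + 0.25x; the wedge Ps − Pb = 13 gives 45.5 + 0.25x − (208/3 - (5/6)x) = 13, so x' = 34.
Then Pb = 208/3 − (5/6)·34 = 41 and Ps = 45.5 + 0.25·34 = 54.
ΔCS = ½(22 + 34)(51 − 41) = 280; ΔPS = ½(22 + 34)(54 − 51) = 84.
Government spending = 13 × 34 = 442.
Net change = 280 + 84 − 442 = -78. The loss equals the DWL triangle ½·13·12.

Net change in total surplus = -€78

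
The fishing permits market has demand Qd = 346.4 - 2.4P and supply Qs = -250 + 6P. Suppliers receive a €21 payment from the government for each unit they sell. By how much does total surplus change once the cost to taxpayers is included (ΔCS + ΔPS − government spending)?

Pre-subsidy: 346.4 - 2.4P = -250 + 6P gives P* = 71, Q* = 176.
With the subsidy, sellers receive Ps = Pb + 21 for each unit, where Pb is the price buyers pay.
Supply in terms of Pb becomes Qs = -250 + 6(Pb + 21) = -124 + 6Pb. Setting this equal to demand: 346.4 - 2.4Pb = -124 + 6Pb, so Pb = 56.
Sellers receive Ps = 56 + 21 = 77; Q' = 346.4 − 2.4·56 = 212.
ΔCS = ½(176 + 212)(71 − 56) = 2910; ΔPS = ½(176 + 212)(77 − 71) = 1164.
Government spending = 21 × 212 = 4452.
Net change = 2910 + 1164 − 4452 = -378. The loss equals the DWL triangle ½·21·36.

Net change in total surplus = -€378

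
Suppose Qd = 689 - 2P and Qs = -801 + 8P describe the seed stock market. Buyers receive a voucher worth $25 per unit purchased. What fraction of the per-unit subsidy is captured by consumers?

Consumer share = 0.8

Pre-subsidy: 689 - 2P = -801 + 8P gives P* = 149, Q* = 391.
With the rebate, buyers effectively pay Pb = Ps − 25, where Ps is the price sellers receive.
Demand in terms of Ps becomes Qd = 689 − 2(Ps − 25) = 739 - 2Ps. Setting this equal to supply: 739 - 2Ps = -801 + 8Ps, so Ps = 154.
Buyers pay Pb = 154 − 25 = 129; Q' = -801 + 8·154 = 431.
Buyers' price falls by P* − Pb = 149 − 129 = 20; sellers' price rises by Ps − P* = 154 − 149 = 5.
So consumers capture 20/25 = 0.8 of each unit of subsidy.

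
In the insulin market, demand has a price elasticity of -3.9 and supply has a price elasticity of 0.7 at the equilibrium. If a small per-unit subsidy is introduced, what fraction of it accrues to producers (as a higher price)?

Producer share = 39/46

For a small subsidy around the equilibrium, the benefit split depends on the relative slopes, which at a point are proportional to the elasticities.
Buyer share = εs/(εs + |εd|) = 0.7/(0.7 + 3.9) = 7/46; seller share = |εd|/(εs + |εd|) = 39/46.
So producers capture 39/46 of the subsidy.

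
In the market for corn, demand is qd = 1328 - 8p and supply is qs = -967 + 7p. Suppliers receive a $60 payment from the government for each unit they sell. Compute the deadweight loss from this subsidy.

Pre-subsidy: 1328 - 8p = -967 + 7p gives p* = 153, q* = 104.
With the subsidy, sellers receive ps = pb + 60 for each unit, where pb is the price buyers pay.
Supply in terms of pb becomes qs = -967 + 7(pb + 60) = -547 + 7pb. Setting this equal to demand: 1328 - 8pb = -547 + 7pb, so pb = 125.
Sellers receive ps = 125 + 60 = 185; q' = 1328 − 8·125 = 328.
The subsidy expands output by 328 − 104 = 224 past the efficient level; on those units the gap between marginal cost and willingness to pay runs from 0 up to 60.
DWL = ½ × 60 × 224 = 6720.

Deadweight loss = $6720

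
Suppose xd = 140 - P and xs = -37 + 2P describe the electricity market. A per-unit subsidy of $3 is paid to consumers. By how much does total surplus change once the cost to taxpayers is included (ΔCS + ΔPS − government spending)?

Pre-subsidy: 140 - P = -37 + 2P gives P* = 59, x* = 81.
With the rebate, buyers effectively pay Pb = Ps − 3, where Ps is the price sellers receive.
Demand in terms of Ps becomes xd = 140 − 1(Ps − 3) = 143 - Ps. Setting this equal to supply: 143 - Ps = -37 + 2Ps, so Ps = 60.
Buyers pay Pb = 60 − 3 = 57; x' = -37 + 2·60 = 83.
ΔCS = ½(81 + 83)(59 − 57) = 164; ΔPS = ½(81 + 83)(60 − 59) = 82.
Government spending = 3 × 83 = 249.
Net change = 164 + 82 − 249 = -3. The loss equals the DWL triangle ½·3·2.

Net change in total surplus = -$3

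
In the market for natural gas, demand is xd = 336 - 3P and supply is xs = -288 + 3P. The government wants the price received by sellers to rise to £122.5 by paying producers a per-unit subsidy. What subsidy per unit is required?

At a seller price of 122.5, quantity supplied is -288 + 3·122.5 = 79.5.
Buyers absorb 79.5 only when they pay Pb with 336 − 3·Pb = 79.5, i.e. Pb = 85.5.
s = Ps − Pb = 122.5 − 85.5 = 37.

Required subsidy s = £37 per unit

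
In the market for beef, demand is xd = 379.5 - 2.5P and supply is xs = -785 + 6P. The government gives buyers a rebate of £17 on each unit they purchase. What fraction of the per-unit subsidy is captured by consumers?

Pre-subsidy: 379.5 - 2.5P = -785 + 6P gives P* = 137, x* = 37.
With the rebate, buyers effectively pay Pb = Ps − 17, where Ps is the price sellers receive.
Demand in terms of Ps becomes xd = 379.5 − 2.5(Ps − 17) = 422 - 2.5Ps. Setting this equal to supply: 422 - 2.5Ps = -785 + 6Ps, so Ps = 142.
Buyers pay Pb = 142 − 17 = 125; x' = -785 + 6·142 = 67.
Buyers' price falls by P* − Pb = 137 − 125 = 12; sellers' price rises by Ps − P* = 142 − 137 = 5.
So consumers capture 12/17 = 12/17 of each unit of subsidy.

Consumer share = 12/17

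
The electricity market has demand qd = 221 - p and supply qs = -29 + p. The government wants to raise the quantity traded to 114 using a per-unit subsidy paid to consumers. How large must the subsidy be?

Required subsidy s = 36 per unit

At q = 114, invert demand for the buyer price: pb = (221 − 114)/1 = 107; invert supply for the seller price: ps = (114 − (-29))/1 = 143.
The subsidy must fill the gap: s = ps − pb = 143 − 107 = 36.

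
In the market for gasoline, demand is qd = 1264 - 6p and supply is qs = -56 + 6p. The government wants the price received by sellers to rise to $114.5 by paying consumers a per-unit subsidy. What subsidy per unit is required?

At a seller price of 114.5, quantity supplied is -56 + 6·114.5 = 631.
Buyers absorb 631 only when they pay pb with 1264 − 6·pb = 631, i.e. pb = 105.5.
s = ps − pb = 114.5 − 105.5 = 9.

Required subsidy s = $9 per unit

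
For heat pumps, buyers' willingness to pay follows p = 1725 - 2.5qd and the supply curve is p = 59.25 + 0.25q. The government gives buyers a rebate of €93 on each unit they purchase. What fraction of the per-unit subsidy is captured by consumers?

Consumer share = 10/11

Pre-subsidy: 1725 - 2.5q = 59.25 + 0.25q gives q* = 6663/11 and p* = 4635/22.
With the rebate, buyers effectively pay pb = ps − 93, where ps is the price sellers receive.
On the curves, pb = 1725 - 2.5q and ps = 59.25 + 0.25q; the wedge ps − pb = 93 gives 59.25 + 0.25q − (1725 - 2.5q) = 93, so q' = 7035/11.
Then pb = 1725 − 2.5·(7035/11) = 2775/22 and ps = 59.25 + 0.25·(7035/11) = 4821/22.
Buyers' price falls by p* − pb = 4635/22 − 2775/22 = 930/11; sellers' price rises by ps − p* = 4821/22 − 4635/22 = 93/11.
So consumers capture (930/11)/93 = 10/11 of each unit of subsidy.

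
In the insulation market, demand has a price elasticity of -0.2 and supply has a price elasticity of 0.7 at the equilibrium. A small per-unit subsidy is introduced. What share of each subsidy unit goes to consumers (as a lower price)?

For a small subsidy around the equilibrium, the benefit split depends on the relative slopes, which at a point are proportional to the elasticities.
Buyer share = εs/(εs + |εd|) = 0.7/(0.7 + 0.2) = 7/9; seller share = |εd|/(εs + |εd|) = 2/9.

Consumer share = 7/9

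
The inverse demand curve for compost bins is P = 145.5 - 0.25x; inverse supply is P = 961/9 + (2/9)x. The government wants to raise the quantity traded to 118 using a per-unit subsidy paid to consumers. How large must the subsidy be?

Required subsidy s = 17 per unit

At x = 118, from the demand curve buyers pay Pb = 145.5 − 0.25·118 = 116; from the supply curve sellers need Ps = 961/9 + (2/9)·118 = 133.
The subsidy must fill the gap: s = Ps − Pb = 133 − 116 = 17.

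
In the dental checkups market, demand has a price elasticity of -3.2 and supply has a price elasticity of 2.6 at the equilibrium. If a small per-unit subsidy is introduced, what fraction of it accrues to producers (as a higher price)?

For a small subsidy around the equilibrium, the benefit split depends on the relative slopes, which at a point are proportional to the elasticities.
Buyer share = εs/(εs + |εd|) = 2.6/(2.6 + 3.2) = 13/29; seller share = |εd|/(εs + |εd|) = 16/29.
So producers capture 16/29 of the subsidy.

Producer share = 16/29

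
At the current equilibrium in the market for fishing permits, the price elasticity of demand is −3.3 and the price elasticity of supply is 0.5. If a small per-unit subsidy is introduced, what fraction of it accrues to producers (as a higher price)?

For a small subsidy around the equilibrium, the benefit split depends on the relative slopes, which at a point are proportional to the elasticities.
Buyer share = εs/(εs + |εd|) = 0.5/(0.5 + 3.3) = 5/38; seller share = |εd|/(εs + |εd|) = 33/38.
So producers capture 33/38 of the subsidy.

Producer share = 33/38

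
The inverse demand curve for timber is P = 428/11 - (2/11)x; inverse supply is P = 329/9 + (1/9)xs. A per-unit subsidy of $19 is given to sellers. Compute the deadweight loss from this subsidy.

Deadweight loss = 35739/58

Pre-subsidy: 428/11 - (2/11)x = 329/9 + (1/9)x gives x* = 233/29 and P* = 1086/29.
With the subsidy, sellers receive Ps = Pb + 19 for each unit, where Pb is the price buyers pay.
On the curves, Pb = 428/11 - (2/11)x and Ps = 329/9 + (1/9)x; the wedge Ps − Pb = 19 gives 329/9 + (1/9)x − (428/11 - (2/11)x) = 19, so x' = 2114/29.
Then Pb = 428/11 − (2/11)·(2114/29) = 744/29 and Ps = 329/9 + (1/9)·(2114/29) = 1295/29.
The subsidy expands output by 2114/29 − 233/29 = 1881/29 past the efficient level; on those units the gap between marginal cost and willingness to pay runs from 0 up to 19.
DWL = ½ × 19 × 1881/29 = 35739/58.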